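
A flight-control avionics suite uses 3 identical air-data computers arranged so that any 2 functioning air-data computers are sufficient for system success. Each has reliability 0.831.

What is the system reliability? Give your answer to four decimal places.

R = Σ_{i=2}^{3} C(3,i) p^i (1−p)^{3−i} with p = 0.831
C(3,2)·0.831^2·0.169^1 = 0.350114
C(3,3)·0.831^3·0.169^0 = 0.573856
Sum = 0.9240

0.9240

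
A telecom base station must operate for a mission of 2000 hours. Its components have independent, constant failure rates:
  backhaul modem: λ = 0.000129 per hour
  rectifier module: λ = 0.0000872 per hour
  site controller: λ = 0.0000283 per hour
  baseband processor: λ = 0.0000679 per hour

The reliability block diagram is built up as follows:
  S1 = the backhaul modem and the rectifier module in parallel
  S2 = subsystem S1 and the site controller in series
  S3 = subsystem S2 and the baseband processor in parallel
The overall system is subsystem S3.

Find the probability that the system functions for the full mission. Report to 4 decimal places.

0.9886

R(backhaul modem) = exp(−0.000129 × 2000) = 0.772595
R(rectifier module) = exp(−0.0000872 × 2000) = 0.839961
R(site controller) = exp(−0.0000283 × 2000) = 0.944972
R(baseband processor) = exp(−0.0000679 × 2000) = 0.873017
Parallel (backhaul modem and rectifier module): 1 − (1 − 0.772595)(1 − 0.839961) = 0.963606
Series ([0.963606] and site controller): 0.963606 × 0.944972 = 0.910581
Parallel ([0.910581] and baseband processor): 1 − (1 − 0.910581)(1 − 0.873017) = 0.9886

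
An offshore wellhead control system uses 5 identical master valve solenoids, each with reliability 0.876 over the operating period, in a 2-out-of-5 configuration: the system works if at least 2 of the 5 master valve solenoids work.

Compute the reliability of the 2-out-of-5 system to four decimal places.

0.9989

R = Σ_{i=2}^{5} C(5,i) p^i (1−p)^{5−i} with p = 0.876
C(5,2)·0.876^2·0.124^3 = 0.014631
C(5,3)·0.876^3·0.124^2 = 0.103361
C(5,4)·0.876^4·0.124^1 = 0.365097
C(5,5)·0.876^5·0.124^0 = 0.515847
Sum = 0.9989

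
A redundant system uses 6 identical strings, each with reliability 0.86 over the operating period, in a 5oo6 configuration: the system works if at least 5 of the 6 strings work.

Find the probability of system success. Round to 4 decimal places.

0.7997

R = Σ_{i=5}^{6} C(6,i) p^i (1−p)^{6−i} with p = 0.86
C(6,5)·0.86^5·0.14^1 = 0.395159
C(6,6)·0.86^6·0.14^0 = 0.404567
Sum = 0.7997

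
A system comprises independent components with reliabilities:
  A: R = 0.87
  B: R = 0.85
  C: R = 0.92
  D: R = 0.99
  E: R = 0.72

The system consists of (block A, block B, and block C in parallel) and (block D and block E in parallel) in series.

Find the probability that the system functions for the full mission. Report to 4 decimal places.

0.9956

Parallel (A, B, and C): 1 − (1 − 0.870000)(1 − 0.850000)(1 − 0.920000) = 0.998440
Parallel (D and E): 1 − (1 − 0.990000)(1 − 0.720000) = 0.997200
Series ([0.998440] and [0.997200]): 0.998440 × 0.997200 = 0.9956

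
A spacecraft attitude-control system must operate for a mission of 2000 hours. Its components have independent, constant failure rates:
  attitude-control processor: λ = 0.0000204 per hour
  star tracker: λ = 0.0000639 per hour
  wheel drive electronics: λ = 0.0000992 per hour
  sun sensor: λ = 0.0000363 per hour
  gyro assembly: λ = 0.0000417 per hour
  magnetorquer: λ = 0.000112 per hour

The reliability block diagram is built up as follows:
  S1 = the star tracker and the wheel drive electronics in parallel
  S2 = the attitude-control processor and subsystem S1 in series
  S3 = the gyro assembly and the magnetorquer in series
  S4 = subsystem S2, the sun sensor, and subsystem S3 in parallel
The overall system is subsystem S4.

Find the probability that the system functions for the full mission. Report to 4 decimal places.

0.9989

R(attitude-control processor) = exp(−0.0000204 × 2000) = 0.960021
R(star tracker) = exp(−0.0000639 × 2000) = 0.880029
R(wheel drive electronics) = exp(−0.0000992 × 2000) = 0.820042
R(sun sensor) = exp(−0.0000363 × 2000) = 0.929973
R(gyro assembly) = exp(−0.0000417 × 2000) = 0.919983
R(magnetorquer) = exp(−0.000112 × 2000) = 0.799315
Parallel (star tracker and wheel drive electronics): 1 − (1 − 0.880029)(1 − 0.820042) = 0.978410
Series (attitude-control processor and [0.978410]): 0.960021 × 0.978410 = 0.939294
Series (gyro assembly and magnetorquer): 0.919983 × 0.799315 = 0.735356
Parallel ([0.939294], sun sensor, and [0.735356]): 1 − (1 − 0.939294)(1 − 0.929973)(1 − 0.735356) = 0.9989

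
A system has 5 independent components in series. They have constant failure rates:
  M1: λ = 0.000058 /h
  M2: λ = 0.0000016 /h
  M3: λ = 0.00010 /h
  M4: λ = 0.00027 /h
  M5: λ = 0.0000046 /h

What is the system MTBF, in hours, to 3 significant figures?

Series of exponential components: λ_sys = Σ λ_i
λ_sys = 0.000058 + 0.0000016 + 0.00010 + 0.00027 + 0.0000046 = 4.3420e-04 /h
MTBF = 1 / λ_sys = 2300 h

2300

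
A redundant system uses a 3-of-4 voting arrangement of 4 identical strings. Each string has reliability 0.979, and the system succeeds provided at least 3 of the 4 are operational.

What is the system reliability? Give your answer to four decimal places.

R = Σ_{i=3}^{4} C(4,i) p^i (1−p)^{4−i} with p = 0.979
C(4,3)·0.979^3·0.021^1 = 0.078818
C(4,4)·0.979^4·0.021^0 = 0.918609
Sum = 0.9974

0.9974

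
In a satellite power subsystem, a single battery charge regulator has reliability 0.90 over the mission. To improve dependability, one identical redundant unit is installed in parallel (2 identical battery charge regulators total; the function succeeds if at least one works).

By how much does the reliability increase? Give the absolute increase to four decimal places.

R_before = 0.90
R_after = 1 − (1 − 0.90)^2 = 0.9900
ΔR = 0.9900 − 0.90 = 0.0900

0.0900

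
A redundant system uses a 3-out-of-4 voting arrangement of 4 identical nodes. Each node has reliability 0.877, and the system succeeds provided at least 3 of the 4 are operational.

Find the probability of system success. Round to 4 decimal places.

0.9234

R = Σ_{i=3}^{4} C(4,i) p^i (1−p)^{4−i} with p = 0.877
C(4,3)·0.877^3·0.123^1 = 0.331867
C(4,4)·0.877^4·0.123^0 = 0.591559
Sum = 0.9234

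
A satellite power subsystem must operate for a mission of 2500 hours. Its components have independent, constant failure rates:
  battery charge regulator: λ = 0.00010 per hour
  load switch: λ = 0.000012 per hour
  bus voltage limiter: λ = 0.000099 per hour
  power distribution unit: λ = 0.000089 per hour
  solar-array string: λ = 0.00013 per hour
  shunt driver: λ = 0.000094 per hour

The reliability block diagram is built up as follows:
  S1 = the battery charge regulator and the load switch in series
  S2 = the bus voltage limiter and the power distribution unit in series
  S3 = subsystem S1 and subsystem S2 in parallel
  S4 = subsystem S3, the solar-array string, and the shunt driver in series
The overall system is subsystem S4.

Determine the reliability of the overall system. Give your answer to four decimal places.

0.5189

R(battery charge regulator) = exp(−0.00010 × 2500) = 0.778801
R(load switch) = exp(−0.000012 × 2500) = 0.970446
R(bus voltage limiter) = exp(−0.000099 × 2500) = 0.780750
R(power distribution unit) = exp(−0.000089 × 2500) = 0.800515
R(solar-array string) = exp(−0.00013 × 2500) = 0.722527
R(shunt driver) = exp(−0.000094 × 2500) = 0.790571
Series (battery charge regulator and load switch): 0.778801 × 0.970446 = 0.755784
Series (bus voltage limiter and power distribution unit): 0.780750 × 0.800515 = 0.625002
Parallel ([0.755784] and [0.625002]): 1 − (1 − 0.755784)(1 − 0.625002) = 0.908419
Series ([0.908419], solar-array string, and shunt driver): 0.908419 × 0.722527 × 0.790571 = 0.5189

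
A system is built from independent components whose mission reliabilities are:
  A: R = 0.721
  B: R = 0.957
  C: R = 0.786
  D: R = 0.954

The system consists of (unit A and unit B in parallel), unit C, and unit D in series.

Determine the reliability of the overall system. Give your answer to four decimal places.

0.7408

Parallel (A and B): 1 − (1 − 0.721000)(1 − 0.957000) = 0.988003
Series ([0.988003], C, and D): 0.988003 × 0.786000 × 0.954000 = 0.7408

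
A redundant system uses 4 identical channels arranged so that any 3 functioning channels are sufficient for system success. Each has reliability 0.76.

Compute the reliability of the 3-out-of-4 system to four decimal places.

0.7550

R = Σ_{i=3}^{4} C(4,i) p^i (1−p)^{4−i} with p = 0.76
C(4,3)·0.76^3·0.24^1 = 0.421417
C(4,4)·0.76^4·0.24^0 = 0.333622
Sum = 0.7550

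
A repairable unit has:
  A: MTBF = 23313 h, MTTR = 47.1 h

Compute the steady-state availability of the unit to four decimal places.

0.9980

A(A) = MTBF/(MTBF+MTTR) = 23313/(23313+47.1) = 0.9980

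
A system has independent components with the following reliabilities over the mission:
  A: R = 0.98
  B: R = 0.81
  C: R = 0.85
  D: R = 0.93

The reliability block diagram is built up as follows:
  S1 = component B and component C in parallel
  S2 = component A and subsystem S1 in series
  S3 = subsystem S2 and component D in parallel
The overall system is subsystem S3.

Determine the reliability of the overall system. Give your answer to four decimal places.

Parallel (B and C): 1 − (1 − 0.810000)(1 − 0.850000) = 0.971500
Series (A and [0.971500]): 0.980000 × 0.971500 = 0.952070
Parallel ([0.952070] and D): 1 − (1 − 0.952070)(1 − 0.930000) = 0.9966

0.9966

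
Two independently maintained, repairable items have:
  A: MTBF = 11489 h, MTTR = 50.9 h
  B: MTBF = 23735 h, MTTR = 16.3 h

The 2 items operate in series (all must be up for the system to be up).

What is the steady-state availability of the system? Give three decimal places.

A(A) = MTBF/(MTBF+MTTR) = 11489/(11489+50.9) = 0.995589
A(B) = MTBF/(MTBF+MTTR) = 23735/(23735+16.3) = 0.999314
Series availability: 0.995589 × 0.999314 = 0.995

0.995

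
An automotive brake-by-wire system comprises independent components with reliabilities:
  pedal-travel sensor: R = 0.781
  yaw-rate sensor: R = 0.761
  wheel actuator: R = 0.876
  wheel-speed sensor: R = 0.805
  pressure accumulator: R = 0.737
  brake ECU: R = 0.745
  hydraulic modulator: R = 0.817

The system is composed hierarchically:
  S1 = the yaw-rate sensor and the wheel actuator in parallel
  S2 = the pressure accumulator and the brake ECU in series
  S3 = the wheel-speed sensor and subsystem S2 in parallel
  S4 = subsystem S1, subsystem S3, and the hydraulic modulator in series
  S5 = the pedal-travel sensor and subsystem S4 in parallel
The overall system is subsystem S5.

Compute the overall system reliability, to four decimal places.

Parallel (yaw-rate sensor and wheel actuator): 1 − (1 − 0.761000)(1 − 0.876000) = 0.970364
Series (pressure accumulator and brake ECU): 0.737000 × 0.745000 = 0.549065
Parallel (wheel-speed sensor and [0.549065]): 1 − (1 − 0.805000)(1 − 0.549065) = 0.912068
Series ([0.970364], [0.912068], and hydraulic modulator): 0.970364 × 0.912068 × 0.817000 = 0.723076
Parallel (pedal-travel sensor and [0.723076]): 1 − (1 − 0.781000)(1 − 0.723076) = 0.9394

0.9394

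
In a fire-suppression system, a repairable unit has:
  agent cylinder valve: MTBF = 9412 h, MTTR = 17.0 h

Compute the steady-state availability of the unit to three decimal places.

0.998

A(agent cylinder valve) = MTBF/(MTBF+MTTR) = 9412/(9412+17.0) = 0.998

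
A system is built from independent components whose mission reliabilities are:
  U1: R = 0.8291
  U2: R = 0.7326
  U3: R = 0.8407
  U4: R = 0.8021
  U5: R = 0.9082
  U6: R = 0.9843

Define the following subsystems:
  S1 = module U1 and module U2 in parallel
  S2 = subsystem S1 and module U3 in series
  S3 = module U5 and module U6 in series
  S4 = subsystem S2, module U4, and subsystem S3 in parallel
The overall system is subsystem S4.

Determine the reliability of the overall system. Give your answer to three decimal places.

Parallel (U1 and U2): 1 − (1 − 0.82910)(1 − 0.73260) = 0.95430
Series ([0.95430] and U3): 0.95430 × 0.84070 = 0.80228
Series (U5 and U6): 0.90820 × 0.98430 = 0.89394
Parallel ([0.80228], U4, and [0.89394]): 1 − (1 − 0.80228)(1 − 0.80210)(1 − 0.89394) = 0.996

0.996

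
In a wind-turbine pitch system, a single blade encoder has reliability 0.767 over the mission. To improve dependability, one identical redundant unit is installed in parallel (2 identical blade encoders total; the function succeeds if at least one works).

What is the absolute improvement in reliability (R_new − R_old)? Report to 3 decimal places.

R_before = 0.767
R_after = 1 − (1 − 0.767)^2 = 0.946
ΔR = 0.946 − 0.767 = 0.179

0.179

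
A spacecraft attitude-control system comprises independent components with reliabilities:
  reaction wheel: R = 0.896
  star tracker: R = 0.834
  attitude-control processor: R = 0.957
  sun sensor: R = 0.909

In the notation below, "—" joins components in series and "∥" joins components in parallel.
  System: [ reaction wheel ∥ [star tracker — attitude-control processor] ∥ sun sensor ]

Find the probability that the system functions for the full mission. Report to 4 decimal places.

0.9981

Series (star tracker and attitude-control processor): 0.834000 × 0.957000 = 0.798138
Parallel (reaction wheel, [0.798138], and sun sensor): 1 − (1 − 0.896000)(1 − 0.798138)(1 − 0.909000) = 0.9981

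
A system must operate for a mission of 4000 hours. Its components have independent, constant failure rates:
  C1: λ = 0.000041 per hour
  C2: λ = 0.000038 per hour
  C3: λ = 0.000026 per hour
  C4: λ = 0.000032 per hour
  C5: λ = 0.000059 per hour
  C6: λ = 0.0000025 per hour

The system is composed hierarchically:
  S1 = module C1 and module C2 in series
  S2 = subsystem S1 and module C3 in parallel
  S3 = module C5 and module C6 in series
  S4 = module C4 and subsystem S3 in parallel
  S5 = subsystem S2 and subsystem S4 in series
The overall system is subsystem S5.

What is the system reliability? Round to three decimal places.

0.948

R(C1) = exp(−0.000041 × 4000) = 0.84874
R(C2) = exp(−0.000038 × 4000) = 0.85899
R(C3) = exp(−0.000026 × 4000) = 0.90123
R(C4) = exp(−0.000032 × 4000) = 0.87985
R(C5) = exp(−0.000059 × 4000) = 0.78978
R(C6) = exp(−0.0000025 × 4000) = 0.99005
Series (C1 and C2): 0.84874 × 0.85899 = 0.72906
Parallel ([0.72906] and C3): 1 − (1 − 0.72906)(1 − 0.90123) = 0.97324
Series (C5 and C6): 0.78978 × 0.99005 = 0.78192
Parallel (C4 and [0.78192]): 1 − (1 − 0.87985)(1 − 0.78192) = 0.97380
Series ([0.97324] and [0.97380]): 0.97324 × 0.97380 = 0.948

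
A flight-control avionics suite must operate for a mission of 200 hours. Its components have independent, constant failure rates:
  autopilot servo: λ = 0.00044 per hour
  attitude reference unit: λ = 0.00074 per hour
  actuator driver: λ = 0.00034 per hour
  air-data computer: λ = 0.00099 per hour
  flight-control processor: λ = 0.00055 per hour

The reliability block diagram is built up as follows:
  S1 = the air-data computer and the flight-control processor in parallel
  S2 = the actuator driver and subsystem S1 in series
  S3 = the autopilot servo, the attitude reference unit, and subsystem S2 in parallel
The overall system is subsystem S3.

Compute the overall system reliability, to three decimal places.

R(autopilot servo) = exp(−0.00044 × 200) = 0.91576
R(attitude reference unit) = exp(−0.00074 × 200) = 0.86243
R(actuator driver) = exp(−0.00034 × 200) = 0.93426
R(air-data computer) = exp(−0.00099 × 200) = 0.82037
R(flight-control processor) = exp(−0.00055 × 200) = 0.89583
Parallel (air-data computer and flight-control processor): 1 − (1 − 0.82037)(1 − 0.89583) = 0.98129
Series (actuator driver and [0.98129]): 0.93426 × 0.98129 = 0.91678
Parallel (autopilot servo, attitude reference unit, and [0.91678]): 1 − (1 − 0.91576)(1 − 0.86243)(1 − 0.91678) = 0.999

0.999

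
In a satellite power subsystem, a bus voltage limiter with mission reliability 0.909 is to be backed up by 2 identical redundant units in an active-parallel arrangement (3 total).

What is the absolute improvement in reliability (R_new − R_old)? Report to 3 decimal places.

R_before = 0.909
R_after = 1 − (1 − 0.909)^3 = 0.999
ΔR = 0.999 − 0.909 = 0.090

0.090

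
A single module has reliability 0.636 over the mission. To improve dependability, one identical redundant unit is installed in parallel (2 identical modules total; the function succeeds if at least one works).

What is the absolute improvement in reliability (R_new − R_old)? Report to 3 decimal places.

R_before = 0.636
R_after = 1 − (1 − 0.636)^2 = 0.868
ΔR = 0.868 − 0.636 = 0.232

0.232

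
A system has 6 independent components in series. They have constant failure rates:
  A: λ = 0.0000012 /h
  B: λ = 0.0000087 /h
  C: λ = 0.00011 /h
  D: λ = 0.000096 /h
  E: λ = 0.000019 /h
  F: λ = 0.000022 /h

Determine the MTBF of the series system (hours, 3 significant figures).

3890

Series of exponential components: λ_sys = Σ λ_i
λ_sys = 0.0000012 + 0.0000087 + 0.00011 + 0.000096 + 0.000019 + 0.000022 = 2.5690e-04 /h
MTBF = 1 / λ_sys = 3890 h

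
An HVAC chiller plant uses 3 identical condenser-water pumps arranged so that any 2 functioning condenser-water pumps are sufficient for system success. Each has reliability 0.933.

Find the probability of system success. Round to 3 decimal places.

0.987

R = Σ_{i=2}^{3} C(3,i) p^i (1−p)^{3−i} with p = 0.933
C(3,2)·0.933^2·0.067^1 = 0.17497
C(3,3)·0.933^3·0.067^0 = 0.81217
Sum = 0.987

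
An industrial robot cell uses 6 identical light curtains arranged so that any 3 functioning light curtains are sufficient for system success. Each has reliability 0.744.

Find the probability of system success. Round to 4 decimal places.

R = Σ_{i=3}^{6} C(6,i) p^i (1−p)^{6−i} with p = 0.744
C(6,3)·0.744^3·0.256^3 = 0.138187
C(6,4)·0.744^4·0.256^2 = 0.301206
C(6,5)·0.744^5·0.256^1 = 0.350151
C(6,6)·0.744^6·0.256^0 = 0.169605
Sum = 0.9591

0.9591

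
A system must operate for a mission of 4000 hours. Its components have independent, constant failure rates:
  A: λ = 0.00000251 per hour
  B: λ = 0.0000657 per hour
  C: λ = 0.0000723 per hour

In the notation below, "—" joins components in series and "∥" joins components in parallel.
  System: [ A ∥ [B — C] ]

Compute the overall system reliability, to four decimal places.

R(A) = exp(−0.00000251 × 4000) = 0.990010
R(B) = exp(−0.0000657 × 4000) = 0.768896
R(C) = exp(−0.0000723 × 4000) = 0.748862
Series (B and C): 0.768896 × 0.748862 = 0.575797
Parallel (A and [0.575797]): 1 − (1 − 0.990010)(1 − 0.575797) = 0.9958

0.9958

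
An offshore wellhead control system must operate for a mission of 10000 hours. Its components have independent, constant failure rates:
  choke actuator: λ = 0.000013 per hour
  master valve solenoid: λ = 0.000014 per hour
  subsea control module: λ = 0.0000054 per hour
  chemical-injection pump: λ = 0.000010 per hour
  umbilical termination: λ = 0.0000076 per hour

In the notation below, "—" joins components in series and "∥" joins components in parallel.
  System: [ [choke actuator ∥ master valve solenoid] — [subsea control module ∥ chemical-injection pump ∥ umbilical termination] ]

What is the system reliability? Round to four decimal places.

0.9837

R(choke actuator) = exp(−0.000013 × 10000) = 0.878095
R(master valve solenoid) = exp(−0.000014 × 10000) = 0.869358
R(subsea control module) = exp(−0.0000054 × 10000) = 0.947432
R(chemical-injection pump) = exp(−0.000010 × 10000) = 0.904837
R(umbilical termination) = exp(−0.0000076 × 10000) = 0.926816
Parallel (choke actuator and master valve solenoid): 1 − (1 − 0.878095)(1 − 0.869358) = 0.984074
Parallel (subsea control module, chemical-injection pump, and umbilical termination): 1 − (1 − 0.947432)(1 − 0.904837)(1 − 0.926816) = 0.999634
Series ([0.984074] and [0.999634]): 0.984074 × 0.999634 = 0.9837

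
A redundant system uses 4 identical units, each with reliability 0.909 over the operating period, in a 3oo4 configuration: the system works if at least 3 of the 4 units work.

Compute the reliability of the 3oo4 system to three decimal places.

0.956

R = Σ_{i=3}^{4} C(4,i) p^i (1−p)^{4−i} with p = 0.909
C(4,3)·0.909^3·0.091^1 = 0.27340
C(4,4)·0.909^4·0.091^0 = 0.68274
Sum = 0.956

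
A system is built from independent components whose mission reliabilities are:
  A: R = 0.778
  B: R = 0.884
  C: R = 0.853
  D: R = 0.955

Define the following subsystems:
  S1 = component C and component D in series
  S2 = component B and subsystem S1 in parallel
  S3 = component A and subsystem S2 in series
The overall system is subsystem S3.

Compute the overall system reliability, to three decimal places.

Series (C and D): 0.85300 × 0.95500 = 0.81462
Parallel (B and [0.81462]): 1 − (1 − 0.88400)(1 − 0.81462) = 0.97850
Series (A and [0.97850]): 0.77800 × 0.97850 = 0.761

0.761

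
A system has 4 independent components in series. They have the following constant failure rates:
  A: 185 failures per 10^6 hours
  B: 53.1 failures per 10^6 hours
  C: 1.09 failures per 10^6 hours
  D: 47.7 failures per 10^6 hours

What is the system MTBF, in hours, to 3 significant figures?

Series of exponential components: λ_sys = Σ λ_i
λ_sys = 0.000185 + 0.0000531 + 0.00000109 + 0.0000477 = 2.8689e-04 /h
MTBF = 1 / λ_sys = 3490 h

3490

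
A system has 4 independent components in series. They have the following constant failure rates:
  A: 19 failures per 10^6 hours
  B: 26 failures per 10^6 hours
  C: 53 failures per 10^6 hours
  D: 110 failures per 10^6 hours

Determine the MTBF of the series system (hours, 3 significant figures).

Series of exponential components: λ_sys = Σ λ_i
λ_sys = 0.000019 + 0.000026 + 0.000053 + 0.00011 = 2.0800e-04 /h
MTBF = 1 / λ_sys = 4810 h

4810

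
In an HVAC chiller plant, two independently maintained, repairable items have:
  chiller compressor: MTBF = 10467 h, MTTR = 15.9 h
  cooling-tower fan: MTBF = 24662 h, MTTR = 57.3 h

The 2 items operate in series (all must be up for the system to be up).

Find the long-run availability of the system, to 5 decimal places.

A(chiller compressor) = MTBF/(MTBF+MTTR) = 10467/(10467+15.9) = 0.998483
A(cooling-tower fan) = MTBF/(MTBF+MTTR) = 24662/(24662+57.3) = 0.997682
Series availability: 0.998483 × 0.997682 = 0.99617

0.99617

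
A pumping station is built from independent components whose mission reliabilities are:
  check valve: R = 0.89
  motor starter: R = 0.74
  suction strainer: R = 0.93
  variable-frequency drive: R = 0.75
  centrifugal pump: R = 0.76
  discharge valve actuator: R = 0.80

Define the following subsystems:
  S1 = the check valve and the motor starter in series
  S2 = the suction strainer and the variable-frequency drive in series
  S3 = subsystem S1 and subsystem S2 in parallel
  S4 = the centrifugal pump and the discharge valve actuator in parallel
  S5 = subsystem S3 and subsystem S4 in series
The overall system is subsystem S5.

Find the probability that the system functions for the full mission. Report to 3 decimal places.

Series (check valve and motor starter): 0.89000 × 0.74000 = 0.65860
Series (suction strainer and variable-frequency drive): 0.93000 × 0.75000 = 0.69750
Parallel ([0.65860] and [0.69750]): 1 − (1 − 0.65860)(1 − 0.69750) = 0.89673
Parallel (centrifugal pump and discharge valve actuator): 1 − (1 − 0.76000)(1 − 0.80000) = 0.95200
Series ([0.89673] and [0.95200]): 0.89673 × 0.95200 = 0.854

0.854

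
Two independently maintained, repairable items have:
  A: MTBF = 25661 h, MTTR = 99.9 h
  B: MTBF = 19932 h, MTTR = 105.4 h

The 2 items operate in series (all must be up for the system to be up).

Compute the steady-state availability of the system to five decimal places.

A(A) = MTBF/(MTBF+MTTR) = 25661/(25661+99.9) = 0.996122
A(B) = MTBF/(MTBF+MTTR) = 19932/(19932+105.4) = 0.994740
Series availability: 0.996122 × 0.994740 = 0.99088

0.99088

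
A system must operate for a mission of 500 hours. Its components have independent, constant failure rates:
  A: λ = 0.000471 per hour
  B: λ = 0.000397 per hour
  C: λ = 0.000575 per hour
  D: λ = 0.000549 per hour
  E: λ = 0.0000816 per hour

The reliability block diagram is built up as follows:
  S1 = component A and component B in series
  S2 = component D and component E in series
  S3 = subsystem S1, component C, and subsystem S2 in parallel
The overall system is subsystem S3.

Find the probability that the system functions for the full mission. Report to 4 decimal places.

0.9762

R(A) = exp(−0.000471 × 500) = 0.790176
R(B) = exp(−0.000397 × 500) = 0.819960
R(C) = exp(−0.000575 × 500) = 0.750137
R(D) = exp(−0.000549 × 500) = 0.759952
R(E) = exp(−0.0000816 × 500) = 0.960021
Series (A and B): 0.790176 × 0.819960 = 0.647913
Series (D and E): 0.759952 × 0.960021 = 0.729570
Parallel ([0.647913], C, and [0.729570]): 1 − (1 − 0.647913)(1 − 0.750137)(1 − 0.729570) = 0.9762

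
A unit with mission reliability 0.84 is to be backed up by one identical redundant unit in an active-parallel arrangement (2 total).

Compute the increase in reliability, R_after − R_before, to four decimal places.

R_before = 0.84
R_after = 1 − (1 − 0.84)^2 = 0.9744
ΔR = 0.9744 − 0.84 = 0.1344

0.1344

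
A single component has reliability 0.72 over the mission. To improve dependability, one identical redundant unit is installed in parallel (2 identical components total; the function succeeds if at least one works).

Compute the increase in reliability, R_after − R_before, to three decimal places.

0.202

R_before = 0.72
R_after = 1 − (1 − 0.72)^2 = 0.922
ΔR = 0.922 − 0.72 = 0.202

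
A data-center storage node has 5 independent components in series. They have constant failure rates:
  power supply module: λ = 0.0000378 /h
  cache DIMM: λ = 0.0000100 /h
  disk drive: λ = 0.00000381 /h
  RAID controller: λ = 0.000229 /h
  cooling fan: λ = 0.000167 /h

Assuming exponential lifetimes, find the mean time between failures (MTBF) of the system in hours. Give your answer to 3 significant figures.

2230

Series of exponential components: λ_sys = Σ λ_i
λ_sys = 0.0000378 + 0.0000100 + 0.00000381 + 0.000229 + 0.000167 = 4.4761e-04 /h
MTBF = 1 / λ_sys = 2230 h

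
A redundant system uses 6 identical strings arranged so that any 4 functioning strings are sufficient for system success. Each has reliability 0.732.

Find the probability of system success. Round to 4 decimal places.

0.8011

R = Σ_{i=4}^{6} C(6,i) p^i (1−p)^{6−i} with p = 0.732
C(6,4)·0.732^4·0.268^2 = 0.309318
C(6,5)·0.732^5·0.268^1 = 0.337941
C(6,6)·0.732^6·0.268^0 = 0.153839
Sum = 0.8011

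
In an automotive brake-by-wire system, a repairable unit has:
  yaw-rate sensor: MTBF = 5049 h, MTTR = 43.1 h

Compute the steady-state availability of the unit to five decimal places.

A(yaw-rate sensor) = MTBF/(MTBF+MTTR) = 5049/(5049+43.1) = 0.99154

0.99154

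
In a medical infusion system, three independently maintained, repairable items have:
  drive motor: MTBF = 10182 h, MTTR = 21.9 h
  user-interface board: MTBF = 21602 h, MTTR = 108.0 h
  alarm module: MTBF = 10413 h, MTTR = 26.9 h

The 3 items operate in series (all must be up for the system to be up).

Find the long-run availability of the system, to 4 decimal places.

0.9903

A(drive motor) = MTBF/(MTBF+MTTR) = 10182/(10182+21.9) = 0.997854
A(user-interface board) = MTBF/(MTBF+MTTR) = 21602/(21602+108.0) = 0.995025
A(alarm module) = MTBF/(MTBF+MTTR) = 10413/(10413+26.9) = 0.997423
Series availability: 0.997854 × 0.995025 × 0.997423 = 0.9903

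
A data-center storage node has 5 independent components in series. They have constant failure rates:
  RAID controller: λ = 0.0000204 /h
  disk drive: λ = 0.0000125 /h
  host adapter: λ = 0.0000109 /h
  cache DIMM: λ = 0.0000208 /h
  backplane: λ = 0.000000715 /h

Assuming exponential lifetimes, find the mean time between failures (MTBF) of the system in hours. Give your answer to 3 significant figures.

Series of exponential components: λ_sys = Σ λ_i
λ_sys = 0.0000204 + 0.0000125 + 0.0000109 + 0.0000208 + 0.000000715 = 6.5315e-05 /h
MTBF = 1 / λ_sys = 15300 h

15300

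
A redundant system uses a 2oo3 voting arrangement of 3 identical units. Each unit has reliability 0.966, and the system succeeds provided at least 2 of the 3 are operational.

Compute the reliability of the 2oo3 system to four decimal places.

R = Σ_{i=2}^{3} C(3,i) p^i (1−p)^{3−i} with p = 0.966
C(3,2)·0.966^2·0.034^1 = 0.095182
C(3,3)·0.966^3·0.034^0 = 0.901429
Sum = 0.9966

0.9966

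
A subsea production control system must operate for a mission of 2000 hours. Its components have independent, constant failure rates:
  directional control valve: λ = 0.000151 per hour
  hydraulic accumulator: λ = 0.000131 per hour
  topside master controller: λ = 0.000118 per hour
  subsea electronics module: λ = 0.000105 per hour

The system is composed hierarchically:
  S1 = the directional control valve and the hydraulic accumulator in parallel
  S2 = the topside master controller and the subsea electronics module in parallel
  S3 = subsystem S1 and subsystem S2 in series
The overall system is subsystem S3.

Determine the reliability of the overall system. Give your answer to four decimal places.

R(directional control valve) = exp(−0.000151 × 2000) = 0.739338
R(hydraulic accumulator) = exp(−0.000131 × 2000) = 0.769511
R(topside master controller) = exp(−0.000118 × 2000) = 0.789781
R(subsea electronics module) = exp(−0.000105 × 2000) = 0.810584
Parallel (directional control valve and hydraulic accumulator): 1 − (1 − 0.739338)(1 − 0.769511) = 0.939920
Parallel (topside master controller and subsea electronics module): 1 − (1 − 0.789781)(1 − 0.810584) = 0.960181
Series ([0.939920] and [0.960181]): 0.939920 × 0.960181 = 0.9025

0.9025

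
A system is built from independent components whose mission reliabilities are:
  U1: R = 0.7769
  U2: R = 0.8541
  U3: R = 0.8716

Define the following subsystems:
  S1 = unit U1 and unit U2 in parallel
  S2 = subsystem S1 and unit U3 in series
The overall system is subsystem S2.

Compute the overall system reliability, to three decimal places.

0.843

Parallel (U1 and U2): 1 − (1 − 0.77690)(1 − 0.85410) = 0.96745
Series ([0.96745] and U3): 0.96745 × 0.87160 = 0.843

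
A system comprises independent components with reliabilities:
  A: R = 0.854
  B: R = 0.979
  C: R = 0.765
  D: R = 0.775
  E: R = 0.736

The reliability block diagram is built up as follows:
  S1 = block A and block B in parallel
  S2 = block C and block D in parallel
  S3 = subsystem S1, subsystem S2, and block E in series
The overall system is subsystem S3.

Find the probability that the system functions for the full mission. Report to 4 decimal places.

0.6949

Parallel (A and B): 1 − (1 − 0.854000)(1 − 0.979000) = 0.996934
Parallel (C and D): 1 − (1 − 0.765000)(1 − 0.775000) = 0.947125
Series ([0.996934], [0.947125], and E): 0.996934 × 0.947125 × 0.736000 = 0.6949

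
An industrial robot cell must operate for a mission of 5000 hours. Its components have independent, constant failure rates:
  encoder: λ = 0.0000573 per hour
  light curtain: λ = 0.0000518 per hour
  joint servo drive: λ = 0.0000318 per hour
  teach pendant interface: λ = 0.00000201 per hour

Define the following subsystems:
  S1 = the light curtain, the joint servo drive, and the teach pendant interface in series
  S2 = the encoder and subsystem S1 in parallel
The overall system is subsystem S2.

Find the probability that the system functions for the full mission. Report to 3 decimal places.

0.913

R(encoder) = exp(−0.0000573 × 5000) = 0.75089
R(light curtain) = exp(−0.0000518 × 5000) = 0.77182
R(joint servo drive) = exp(−0.0000318 × 5000) = 0.85300
R(teach pendant interface) = exp(−0.00000201 × 5000) = 0.99000
Series (light curtain, joint servo drive, and teach pendant interface): 0.77182 × 0.85300 × 0.99000 = 0.65178
Parallel (encoder and [0.65178]): 1 − (1 − 0.75089)(1 − 0.65178) = 0.913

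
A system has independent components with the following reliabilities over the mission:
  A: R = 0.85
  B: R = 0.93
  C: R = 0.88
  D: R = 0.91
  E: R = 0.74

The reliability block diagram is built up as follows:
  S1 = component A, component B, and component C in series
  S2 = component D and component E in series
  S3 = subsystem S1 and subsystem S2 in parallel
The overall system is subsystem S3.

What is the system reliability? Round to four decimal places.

Series (A, B, and C): 0.850000 × 0.930000 × 0.880000 = 0.695640
Series (D and E): 0.910000 × 0.740000 = 0.673400
Parallel ([0.695640] and [0.673400]): 1 − (1 − 0.695640)(1 − 0.673400) = 0.9006

0.9006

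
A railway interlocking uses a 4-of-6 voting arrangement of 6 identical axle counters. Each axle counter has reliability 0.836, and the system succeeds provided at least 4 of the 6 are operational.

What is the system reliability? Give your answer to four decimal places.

R = Σ_{i=4}^{6} C(6,i) p^i (1−p)^{6−i} with p = 0.836
C(6,4)·0.836^4·0.164^2 = 0.197063
C(6,5)·0.836^5·0.164^1 = 0.401815
C(6,6)·0.836^6·0.164^0 = 0.341380
Sum = 0.9403

0.9403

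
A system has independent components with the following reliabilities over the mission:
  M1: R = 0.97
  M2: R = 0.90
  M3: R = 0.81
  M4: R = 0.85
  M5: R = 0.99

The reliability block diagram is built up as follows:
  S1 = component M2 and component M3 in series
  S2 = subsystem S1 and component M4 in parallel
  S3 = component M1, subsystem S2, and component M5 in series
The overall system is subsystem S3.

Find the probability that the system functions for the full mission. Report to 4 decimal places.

0.9213

Series (M2 and M3): 0.900000 × 0.810000 = 0.729000
Parallel ([0.729000] and M4): 1 − (1 − 0.729000)(1 − 0.850000) = 0.959350
Series (M1, [0.959350], and M5): 0.970000 × 0.959350 × 0.990000 = 0.9213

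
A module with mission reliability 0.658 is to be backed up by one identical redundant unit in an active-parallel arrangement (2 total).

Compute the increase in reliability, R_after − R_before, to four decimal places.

R_before = 0.658
R_after = 1 − (1 − 0.658)^2 = 0.8830
ΔR = 0.8830 − 0.658 = 0.2250

0.2250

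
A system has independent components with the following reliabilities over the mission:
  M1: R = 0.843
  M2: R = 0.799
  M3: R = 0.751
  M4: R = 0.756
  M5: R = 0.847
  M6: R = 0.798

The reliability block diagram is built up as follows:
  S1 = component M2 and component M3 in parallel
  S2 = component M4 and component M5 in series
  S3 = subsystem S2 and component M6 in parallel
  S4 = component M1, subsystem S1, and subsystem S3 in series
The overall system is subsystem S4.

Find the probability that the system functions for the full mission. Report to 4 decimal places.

0.7426

Parallel (M2 and M3): 1 − (1 − 0.799000)(1 − 0.751000) = 0.949951
Series (M4 and M5): 0.756000 × 0.847000 = 0.640332
Parallel ([0.640332] and M6): 1 − (1 − 0.640332)(1 − 0.798000) = 0.927347
Series (M1, [0.949951], and [0.927347]): 0.843000 × 0.949951 × 0.927347 = 0.7426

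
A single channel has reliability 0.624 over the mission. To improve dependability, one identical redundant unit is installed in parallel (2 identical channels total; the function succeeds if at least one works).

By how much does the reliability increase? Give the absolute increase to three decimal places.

0.235

R_before = 0.624
R_after = 1 − (1 − 0.624)^2 = 0.859
ΔR = 0.859 − 0.624 = 0.235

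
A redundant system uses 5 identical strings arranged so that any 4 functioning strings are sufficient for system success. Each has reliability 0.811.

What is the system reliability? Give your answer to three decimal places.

R = Σ_{i=4}^{5} C(5,i) p^i (1−p)^{5−i} with p = 0.811
C(5,4)·0.811^4·0.189^1 = 0.40880
C(5,5)·0.811^5·0.189^0 = 0.35084
Sum = 0.760

0.760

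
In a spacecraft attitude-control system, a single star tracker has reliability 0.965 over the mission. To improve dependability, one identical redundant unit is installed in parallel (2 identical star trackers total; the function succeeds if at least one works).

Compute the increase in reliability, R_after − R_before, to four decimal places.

0.0338

R_before = 0.965
R_after = 1 − (1 − 0.965)^2 = 0.9988
ΔR = 0.9988 − 0.965 = 0.0338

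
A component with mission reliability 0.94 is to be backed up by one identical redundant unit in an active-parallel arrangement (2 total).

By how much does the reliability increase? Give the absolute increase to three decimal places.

0.056

R_before = 0.94
R_after = 1 − (1 − 0.94)^2 = 0.996
ΔR = 0.996 − 0.94 = 0.056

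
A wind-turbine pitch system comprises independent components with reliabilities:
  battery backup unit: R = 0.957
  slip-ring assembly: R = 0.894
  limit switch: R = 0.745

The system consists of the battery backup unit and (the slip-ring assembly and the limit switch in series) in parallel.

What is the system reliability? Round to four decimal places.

Series (slip-ring assembly and limit switch): 0.894000 × 0.745000 = 0.666030
Parallel (battery backup unit and [0.666030]): 1 − (1 − 0.957000)(1 − 0.666030) = 0.9856

0.9856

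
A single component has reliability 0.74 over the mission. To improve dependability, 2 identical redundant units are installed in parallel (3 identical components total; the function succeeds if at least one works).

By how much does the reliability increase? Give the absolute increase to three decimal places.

0.242

R_before = 0.74
R_after = 1 − (1 − 0.74)^3 = 0.982
ΔR = 0.982 − 0.74 = 0.242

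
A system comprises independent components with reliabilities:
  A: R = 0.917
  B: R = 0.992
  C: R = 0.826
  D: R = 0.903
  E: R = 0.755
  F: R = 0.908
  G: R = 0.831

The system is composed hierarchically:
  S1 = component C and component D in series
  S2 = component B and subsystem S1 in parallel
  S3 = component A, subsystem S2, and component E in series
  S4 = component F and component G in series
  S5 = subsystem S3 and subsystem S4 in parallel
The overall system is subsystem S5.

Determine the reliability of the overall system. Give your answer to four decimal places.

0.9241

Series (C and D): 0.826000 × 0.903000 = 0.745878
Parallel (B and [0.745878]): 1 − (1 − 0.992000)(1 − 0.745878) = 0.997967
Series (A, [0.997967], and E): 0.917000 × 0.997967 × 0.755000 = 0.690927
Series (F and G): 0.908000 × 0.831000 = 0.754548
Parallel ([0.690927] and [0.754548]): 1 − (1 − 0.690927)(1 − 0.754548) = 0.9241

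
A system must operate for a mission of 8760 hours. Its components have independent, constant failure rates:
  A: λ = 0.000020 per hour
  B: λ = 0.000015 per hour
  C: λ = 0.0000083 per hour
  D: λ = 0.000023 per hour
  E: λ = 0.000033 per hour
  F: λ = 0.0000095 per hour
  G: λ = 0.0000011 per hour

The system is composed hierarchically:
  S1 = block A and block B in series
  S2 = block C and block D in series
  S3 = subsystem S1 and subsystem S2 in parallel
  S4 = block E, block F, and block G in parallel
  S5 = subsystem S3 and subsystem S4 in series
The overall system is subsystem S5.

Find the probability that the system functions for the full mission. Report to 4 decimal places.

0.9365

R(A) = exp(−0.000020 × 8760) = 0.839289
R(B) = exp(−0.000015 × 8760) = 0.876867
R(C) = exp(−0.0000083 × 8760) = 0.929872
R(D) = exp(−0.000023 × 8760) = 0.817520
R(E) = exp(−0.000033 × 8760) = 0.748952
R(F) = exp(−0.0000095 × 8760) = 0.920149
R(G) = exp(−0.0000011 × 8760) = 0.990410
Series (A and B): 0.839289 × 0.876867 = 0.735945
Series (C and D): 0.929872 × 0.817520 = 0.760189
Parallel ([0.735945] and [0.760189]): 1 − (1 − 0.735945)(1 − 0.760189) = 0.936677
Parallel (E, F, and G): 1 − (1 − 0.748952)(1 − 0.920149)(1 − 0.990410) = 0.999808
Series ([0.936677] and [0.999808]): 0.936677 × 0.999808 = 0.9365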